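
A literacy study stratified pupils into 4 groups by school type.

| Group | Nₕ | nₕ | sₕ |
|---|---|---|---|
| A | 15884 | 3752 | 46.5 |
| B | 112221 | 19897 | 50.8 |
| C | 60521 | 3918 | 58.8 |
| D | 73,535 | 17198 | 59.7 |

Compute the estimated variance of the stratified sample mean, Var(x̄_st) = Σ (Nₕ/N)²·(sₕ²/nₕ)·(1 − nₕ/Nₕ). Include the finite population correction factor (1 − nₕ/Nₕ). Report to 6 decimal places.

0.077644

N = 262161; Wₕ = Nₕ/N.
group A: (15884/262161)²·46.5²/3752·(1 − 3752/15884) = 0.001615843
group B: (112221/262161)²·50.8²/19897·(1 − 19897/112221) = 0.019552055
group C: (60521/262161)²·58.8²/3918·(1 − 3918/60521) = 0.043984494
group D: (73535/262161)²·59.7²/17198·(1 − 17198/73535) = 0.012491723
Sum = 0.077644115 → 0.077644.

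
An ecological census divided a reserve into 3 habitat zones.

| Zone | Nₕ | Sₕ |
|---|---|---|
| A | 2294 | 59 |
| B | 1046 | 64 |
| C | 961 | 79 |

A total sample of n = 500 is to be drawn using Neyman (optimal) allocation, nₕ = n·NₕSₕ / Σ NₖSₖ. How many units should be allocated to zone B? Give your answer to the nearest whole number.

120

A: NₕSₕ = 2294·59 = 135346
B: NₕSₕ = 1046·64 = 66944
C: NₕSₕ = 961·79 = 75919
Σ NₕSₕ = 278209.
n_B = 500·66944/278209 = 120.312... → 120.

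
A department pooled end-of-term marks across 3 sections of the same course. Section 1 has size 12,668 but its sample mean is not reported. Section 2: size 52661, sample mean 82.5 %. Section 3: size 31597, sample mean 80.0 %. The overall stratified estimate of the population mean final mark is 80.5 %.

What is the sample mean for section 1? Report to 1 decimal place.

Σ Nₕx̄ₕ = N·μ, so 12668·x̄_1 = 96926·80.5 − (52661·82.5 + 31597·80.0).
= 7802543 − 6872292.5 = 930250.5.
x̄_1 = 930250.5 / 12668 = 73.433... → 73.4.

73.4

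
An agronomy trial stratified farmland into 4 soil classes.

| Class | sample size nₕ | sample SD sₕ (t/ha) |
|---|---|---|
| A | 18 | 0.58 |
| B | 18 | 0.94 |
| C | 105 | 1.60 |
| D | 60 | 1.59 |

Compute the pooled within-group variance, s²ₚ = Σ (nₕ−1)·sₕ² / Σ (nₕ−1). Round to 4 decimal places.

A: (18−1)·0.58² = 17·0.3364 = 5.7188
B: (18−1)·0.94² = 17·0.8836 = 15.0212
C: (105−1)·1.60² = 104·2.56 = 266.24
D: (60−1)·1.59² = 59·2.5281 = 149.1579
Numerator = 436.1379; denominator = Σ(nₕ−1) = 197.
s²ₚ = 436.1379/197 = 2.213898... → 2.2139.

2.2139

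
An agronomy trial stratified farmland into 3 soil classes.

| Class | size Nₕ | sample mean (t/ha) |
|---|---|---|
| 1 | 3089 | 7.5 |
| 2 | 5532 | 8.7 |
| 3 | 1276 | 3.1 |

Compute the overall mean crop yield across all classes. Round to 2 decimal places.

7.60

N = 9897; weights Wₕ = Nₕ/N = (0.3121, 0.5590, 0.1289).
x̄_st = Σ Wₕ·x̄ₕ = 0.3121·7.5 + 0.5590·8.7 + 0.1289·3.1 ≈ 7.6035...
→ 7.60.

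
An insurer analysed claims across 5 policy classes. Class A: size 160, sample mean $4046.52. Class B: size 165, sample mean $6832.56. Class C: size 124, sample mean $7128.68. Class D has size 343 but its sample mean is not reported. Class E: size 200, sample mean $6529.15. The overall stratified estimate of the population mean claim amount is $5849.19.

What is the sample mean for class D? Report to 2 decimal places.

5358.00

N = 160 + 165 + 124 + 343 + 200 = 992.
Overall total = μ·N = 5849.19·992 = 5802396.48.
Subtract the known strata: 160·4046.52 + 165·6832.56 + 124·7128.68 + 200·6529.15 = 3964601.92.
Remaining total for class D: 5802396.48 − 3964601.92 = 1837794.56.
Divide by its size: 1837794.56 / 343 = 5358.0016... → 5358.00.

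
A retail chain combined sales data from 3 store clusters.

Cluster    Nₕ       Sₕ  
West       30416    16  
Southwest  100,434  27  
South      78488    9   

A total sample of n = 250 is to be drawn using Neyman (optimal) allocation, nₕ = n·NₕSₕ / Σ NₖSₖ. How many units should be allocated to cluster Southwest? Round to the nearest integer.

174

West: NₕSₕ = 30416·16 = 486656
Southwest: NₕSₕ = 100434·27 = 2711718
South: NₕSₕ = 78488·9 = 706392
Σ NₕSₕ = 3904766.
n_Southwest = 250·2711718/3904766 = 173.616... → 174.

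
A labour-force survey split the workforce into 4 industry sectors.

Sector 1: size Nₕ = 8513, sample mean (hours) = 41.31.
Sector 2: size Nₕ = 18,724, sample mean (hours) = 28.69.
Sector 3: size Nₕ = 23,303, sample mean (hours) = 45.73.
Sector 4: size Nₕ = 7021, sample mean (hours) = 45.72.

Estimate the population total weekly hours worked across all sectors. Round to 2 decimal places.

2275509.90

Population total = Σ Nₕ·x̄ₕ (each stratum's size times its mean).
8513·41.31 + 18724·28.69 + 23303·45.73 + 7021·45.72 = 351672.03 + 537191.56 + 1065646.19 + 321000.12 = 2275509.90.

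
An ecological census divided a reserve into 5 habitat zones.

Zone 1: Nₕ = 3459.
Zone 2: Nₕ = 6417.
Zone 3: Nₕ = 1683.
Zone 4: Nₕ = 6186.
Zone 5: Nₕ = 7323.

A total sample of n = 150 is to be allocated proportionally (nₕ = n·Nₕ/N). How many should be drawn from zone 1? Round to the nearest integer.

N = 3459 + 6417 + 1683 + 6186 + 7323 = 25068.
n_1 = 150·3459/25068 = 20.698... → 21.

21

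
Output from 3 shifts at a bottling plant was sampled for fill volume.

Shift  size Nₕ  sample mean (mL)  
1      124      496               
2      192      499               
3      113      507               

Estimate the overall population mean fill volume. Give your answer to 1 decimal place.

N = 124 + 192 + 113 = 429.
Overall mean = Σ (Nₕ/N)·x̄ₕ — weight by population share, not a simple average.
Σ Nₕx̄ₕ = 124·496 + 192·499 + 113·507 = 61504 + 95808 + 57291 = 214603.
Divide by N: 214603 / 429 = 500.240... → 500.2.

500.2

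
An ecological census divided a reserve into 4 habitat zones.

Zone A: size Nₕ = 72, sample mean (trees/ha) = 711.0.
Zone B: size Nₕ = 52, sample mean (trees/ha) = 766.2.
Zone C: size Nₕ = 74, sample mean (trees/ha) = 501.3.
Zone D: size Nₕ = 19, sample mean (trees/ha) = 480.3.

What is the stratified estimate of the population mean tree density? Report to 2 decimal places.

632.52

N = 217; weights Wₕ = Nₕ/N = (0.3318, 0.2396, 0.3410, 0.0876).
x̄_st = Σ Wₕ·x̄ₕ = 0.3318·711.0 + 0.2396·766.2 + 0.3410·501.3 + 0.0876·480.3 ≈ 632.5175...
→ 632.52.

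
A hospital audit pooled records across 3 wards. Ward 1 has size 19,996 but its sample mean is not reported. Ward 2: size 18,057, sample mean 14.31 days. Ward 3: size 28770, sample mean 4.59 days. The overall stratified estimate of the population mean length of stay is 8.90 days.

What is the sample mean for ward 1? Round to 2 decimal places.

10.22

N = 19996 + 18057 + 28770 = 66823.
Overall total = μ·N = 8.90·66823 = 594724.7.
Subtract the known strata: 18057·14.31 + 28770·4.59 = 390449.97.
Remaining total for ward 1: 594724.7 − 390449.97 = 204274.73.
Divide by its size: 204274.73 / 19996 = 10.2158... → 10.22.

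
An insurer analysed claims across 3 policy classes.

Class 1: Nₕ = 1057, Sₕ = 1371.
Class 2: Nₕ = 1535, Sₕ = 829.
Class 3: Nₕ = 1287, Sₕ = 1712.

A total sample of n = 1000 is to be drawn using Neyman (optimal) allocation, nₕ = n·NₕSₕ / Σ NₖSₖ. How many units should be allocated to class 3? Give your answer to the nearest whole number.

447

Σ NₕSₕ = 1057·1371 + 1535·829 + 1287·1712 = 4925006.
Share for 3: 2203344/4925006 = 0.44738.
n_3 = 1000 × 0.44738 = 447.379... → 447.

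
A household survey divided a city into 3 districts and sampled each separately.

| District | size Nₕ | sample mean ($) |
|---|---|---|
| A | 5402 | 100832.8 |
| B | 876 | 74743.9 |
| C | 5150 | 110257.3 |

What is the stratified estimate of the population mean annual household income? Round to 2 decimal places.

103080.11

N = 11428; weights Wₕ = Nₕ/N = (0.4727, 0.0767, 0.4506).
x̄_st = Σ Wₕ·x̄ₕ = 0.4727·100832.8 + 0.0767·74743.9 + 0.4506·110257.3 ≈ 103080.1135...
→ 103080.11.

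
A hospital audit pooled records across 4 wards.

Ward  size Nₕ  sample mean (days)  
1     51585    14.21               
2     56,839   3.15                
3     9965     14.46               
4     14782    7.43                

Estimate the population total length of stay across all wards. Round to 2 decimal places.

1165989.86

Estimate total by summing Nₕ·x̄ₕ over strata.
51585·14.21 + 56839·3.15 + 9965·14.46 + 14782·7.43 = 733022.85 + 179042.85 + 144093.9 + 109830.26 = 1165989.86.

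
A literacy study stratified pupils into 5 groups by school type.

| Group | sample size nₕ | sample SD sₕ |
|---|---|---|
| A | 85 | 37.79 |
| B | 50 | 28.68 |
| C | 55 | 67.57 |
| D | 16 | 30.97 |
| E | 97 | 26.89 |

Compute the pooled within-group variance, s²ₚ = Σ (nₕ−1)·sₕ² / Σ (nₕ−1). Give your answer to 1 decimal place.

1646.4

A: (85−1)·37.79² = 84·1428.0841 = 119959.0644
B: (50−1)·28.68² = 49·822.5424 = 40304.5776
C: (55−1)·67.57² = 54·4565.7049 = 246548.0646
D: (16−1)·30.97² = 15·959.1409 = 14387.1135
E: (97−1)·26.89² = 96·723.0721 = 69414.9216
Numerator = 490613.7417; denominator = Σ(nₕ−1) = 298.
s²ₚ = 490613.7417/298 = 1646.355... → 1646.4.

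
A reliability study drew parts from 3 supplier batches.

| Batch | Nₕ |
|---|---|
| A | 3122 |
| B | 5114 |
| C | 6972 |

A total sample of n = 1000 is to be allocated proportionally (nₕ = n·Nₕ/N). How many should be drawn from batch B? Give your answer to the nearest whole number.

N = 3122 + 5114 + 6972 = 15208.
n_B = 1000·5114/15208 = 336.270... → 336.

336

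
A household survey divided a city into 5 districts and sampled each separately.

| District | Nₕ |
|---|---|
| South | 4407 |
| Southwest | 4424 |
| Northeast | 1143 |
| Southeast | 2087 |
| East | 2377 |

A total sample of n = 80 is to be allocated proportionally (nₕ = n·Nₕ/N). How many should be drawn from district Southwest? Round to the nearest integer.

25

N = 4407 + 4424 + 1143 + 2087 + 2377 = 14438.
n_Southwest = 80·4424/14438 = 24.513... → 25.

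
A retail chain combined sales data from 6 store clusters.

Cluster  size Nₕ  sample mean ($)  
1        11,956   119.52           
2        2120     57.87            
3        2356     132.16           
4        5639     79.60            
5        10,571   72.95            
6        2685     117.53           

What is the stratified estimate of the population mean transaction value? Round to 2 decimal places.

N = 11956 + 2120 + 2356 + 5639 + 10571 + 2685 = 35327.
Weight each subgroup mean by Nₕ/N and sum.
Σ Nₕx̄ₕ = 11956·119.52 + 2120·57.87 + 2356·132.16 + 5639·79.60 + 10571·72.95 + 2685·117.53 = 1428981.12 + 122684.4 + 311368.96 + 448864.4 + 771154.45 + 315568.05 = 3398621.38.
Divide by N: 3398621.38 / 35327 = 96.2046... → 96.20.

96.20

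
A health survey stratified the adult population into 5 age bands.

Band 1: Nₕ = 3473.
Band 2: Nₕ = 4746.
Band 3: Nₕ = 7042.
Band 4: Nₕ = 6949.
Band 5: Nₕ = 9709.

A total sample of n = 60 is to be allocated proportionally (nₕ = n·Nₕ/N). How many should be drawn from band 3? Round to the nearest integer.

Share of band 3 = 7042/31919 = 0.22062.
Allocate 60 × 0.22062 = 13.237... → 13.

13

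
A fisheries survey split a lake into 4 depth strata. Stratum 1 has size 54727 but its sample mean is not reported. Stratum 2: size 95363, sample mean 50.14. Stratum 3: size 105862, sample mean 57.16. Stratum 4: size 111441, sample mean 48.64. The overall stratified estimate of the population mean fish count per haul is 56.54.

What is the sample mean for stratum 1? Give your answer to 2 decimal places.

N = 54727 + 95363 + 105862 + 111441 = 367393.
Overall total = μ·N = 56.54·367393 = 20772400.22.
Subtract the known strata: 95363·50.14 + 105862·57.16 + 111441·48.64 = 16253062.98.
Remaining total for stratum 1: 20772400.22 − 16253062.98 = 4519337.24.
Divide by its size: 4519337.24 / 54727 = 82.5797... → 82.58.

82.58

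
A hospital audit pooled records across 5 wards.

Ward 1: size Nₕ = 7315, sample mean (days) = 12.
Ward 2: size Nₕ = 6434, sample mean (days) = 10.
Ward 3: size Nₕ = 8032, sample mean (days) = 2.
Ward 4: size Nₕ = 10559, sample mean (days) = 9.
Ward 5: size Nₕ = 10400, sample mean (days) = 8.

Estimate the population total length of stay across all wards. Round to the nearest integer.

346415

Population total = Σ Nₕ·x̄ₕ (each stratum's size times its mean).
7315·12 + 6434·10 + 8032·2 + 10559·9 + 10400·8 = 87780 + 64340 + 16064 + 95031 + 83200 = 346415.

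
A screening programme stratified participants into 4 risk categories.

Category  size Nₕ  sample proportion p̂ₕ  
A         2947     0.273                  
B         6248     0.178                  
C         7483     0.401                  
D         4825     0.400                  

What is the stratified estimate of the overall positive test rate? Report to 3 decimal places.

N = 2947 + 6248 + 7483 + 4825 = 21503.
Overall proportion = Σ (Nₕ/N)·p̂ₕ.
Σ Nₕp̂ₕ = 804.531 + 1112.144 + 3000.683 + 1930 = 6847.358.
6847.358 / 21503 = 0.31844... → 0.318.

0.318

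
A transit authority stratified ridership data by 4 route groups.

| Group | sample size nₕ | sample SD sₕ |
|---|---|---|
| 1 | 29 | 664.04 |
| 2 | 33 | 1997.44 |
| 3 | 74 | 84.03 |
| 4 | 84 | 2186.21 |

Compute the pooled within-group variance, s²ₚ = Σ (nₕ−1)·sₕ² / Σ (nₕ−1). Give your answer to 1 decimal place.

1: (29−1)·664.04² = 28·440949.1216 = 12346575.4048
2: (33−1)·1997.44² = 32·3989766.5536 = 127672529.7152
3: (74−1)·84.03² = 73·7061.0409 = 515455.9857
4: (84−1)·2186.21² = 83·4779514.1641 = 396699675.6203
Numerator = 537234236.726; denominator = Σ(nₕ−1) = 216.
s²ₚ = 537234236.726/216 = 2487195.540... → 2487195.5.

2487195.5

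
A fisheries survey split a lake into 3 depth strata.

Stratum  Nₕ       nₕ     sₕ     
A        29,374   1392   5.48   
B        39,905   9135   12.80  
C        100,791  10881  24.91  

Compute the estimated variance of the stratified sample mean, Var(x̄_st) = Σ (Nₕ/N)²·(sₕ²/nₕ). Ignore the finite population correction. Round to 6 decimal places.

N = 170070; Wₕ = Nₕ/N.
stratum A: (29374/170070)²·5.48²/1392 = 0.000643565
stratum B: (39905/170070)²·12.80²/9135 = 0.000987440
stratum C: (100791/170070)²·24.91²/10881 = 0.020029344
Sum = 0.021660349 → 0.021660.

0.021660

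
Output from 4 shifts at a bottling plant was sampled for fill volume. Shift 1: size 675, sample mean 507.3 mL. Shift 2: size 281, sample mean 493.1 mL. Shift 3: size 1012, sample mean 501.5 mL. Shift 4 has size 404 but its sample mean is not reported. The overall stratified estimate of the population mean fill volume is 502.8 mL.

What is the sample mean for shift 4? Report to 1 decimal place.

505.3

N = 675 + 281 + 1012 + 404 = 2372.
Overall total = μ·N = 502.8·2372 = 1192641.6.
Subtract the known strata: 675·507.3 + 281·493.1 + 1012·501.5 = 988506.6.
Remaining total for shift 4: 1192641.6 − 988506.6 = 204135.
Divide by its size: 204135 / 404 = 505.285... → 505.3.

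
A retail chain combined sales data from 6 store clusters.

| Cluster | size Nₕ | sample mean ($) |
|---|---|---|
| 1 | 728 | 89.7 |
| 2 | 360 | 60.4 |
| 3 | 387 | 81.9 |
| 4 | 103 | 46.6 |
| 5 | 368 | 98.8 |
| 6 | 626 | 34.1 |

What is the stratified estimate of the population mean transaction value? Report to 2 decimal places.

70.47

N = 2572; weights Wₕ = Nₕ/N = (0.2830, 0.1400, 0.1505, 0.0400, 0.1431, 0.2434).
x̄_st = Σ Wₕ·x̄ₕ = 0.2830·89.7 + 0.1400·60.4 + 0.1505·81.9 + 0.0400·46.6 + 0.1431·98.8 + 0.2434·34.1 ≈ 70.4688...
→ 70.47.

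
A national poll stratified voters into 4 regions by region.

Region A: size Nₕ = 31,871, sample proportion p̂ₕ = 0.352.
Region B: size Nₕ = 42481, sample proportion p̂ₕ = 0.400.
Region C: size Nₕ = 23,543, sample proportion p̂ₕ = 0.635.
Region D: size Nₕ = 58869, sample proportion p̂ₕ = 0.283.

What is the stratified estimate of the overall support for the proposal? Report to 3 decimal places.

Wₕ = Nₕ/N with N = 156764: 0.2033, 0.2710, 0.1502, 0.3755.
p̂_st = 0.2033·0.352 + 0.2710·0.400 + 0.1502·0.635 + 0.3755·0.283 ≈ 0.38160... → 0.382.

0.382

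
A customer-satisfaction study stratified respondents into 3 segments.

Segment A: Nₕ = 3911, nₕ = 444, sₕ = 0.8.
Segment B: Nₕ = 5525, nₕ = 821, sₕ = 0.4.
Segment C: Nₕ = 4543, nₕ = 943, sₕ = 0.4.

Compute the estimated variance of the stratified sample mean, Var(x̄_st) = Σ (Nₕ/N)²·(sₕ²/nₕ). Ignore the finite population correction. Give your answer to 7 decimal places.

N = 13979. Term for each stratum: Wₕ²sₕ²/nₕ.
Var(x̄_st) = 0.0001128289 + 0.0000304431 + 0.0000179201 = 0.0001611922 → 0.0001612.

0.0001612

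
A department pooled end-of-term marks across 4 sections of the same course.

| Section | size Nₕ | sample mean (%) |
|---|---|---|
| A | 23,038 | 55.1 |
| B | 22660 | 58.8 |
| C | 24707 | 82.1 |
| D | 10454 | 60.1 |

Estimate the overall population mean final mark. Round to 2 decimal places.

N = 23038 + 22660 + 24707 + 10454 = 80859.
The stratified mean weights each stratum mean by its population share Nₕ/N.
Σ Nₕx̄ₕ = 23038·55.1 + 22660·58.8 + 24707·82.1 + 10454·60.1 = 1269393.8 + 1332408 + 2028444.7 + 628285.4 = 5258531.9.
Divide by N: 5258531.9 / 80859 = 65.0334... → 65.03.

65.03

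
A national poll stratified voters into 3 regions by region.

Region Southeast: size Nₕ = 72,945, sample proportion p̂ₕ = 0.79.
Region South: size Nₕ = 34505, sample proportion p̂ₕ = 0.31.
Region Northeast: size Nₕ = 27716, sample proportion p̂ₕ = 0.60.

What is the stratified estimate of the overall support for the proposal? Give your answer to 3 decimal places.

Wₕ = Nₕ/N with N = 135166: 0.5397, 0.2553, 0.2051.
p̂_st = 0.5397·0.79 + 0.2553·0.31 + 0.2051·0.60 ≈ 0.62851... → 0.629.

0.629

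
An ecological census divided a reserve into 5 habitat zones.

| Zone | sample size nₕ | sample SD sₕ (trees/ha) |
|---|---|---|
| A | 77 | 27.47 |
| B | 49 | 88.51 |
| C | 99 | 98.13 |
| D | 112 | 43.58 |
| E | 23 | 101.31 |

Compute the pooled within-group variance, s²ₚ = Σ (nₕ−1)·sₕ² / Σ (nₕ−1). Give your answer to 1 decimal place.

Degrees of freedom: 76 + 48 + 98 + 111 + 22 = 355.
Σ(nₕ−1)sₕ² = 76·754.6009 + 48·7834.0201 + 98·9629.4969 + 111·1899.2164 + 22·10263.7161 = 1813688.104.
s²ₚ = 1813688.104 / 355 = 5108.981... → 5109.0.

5109.0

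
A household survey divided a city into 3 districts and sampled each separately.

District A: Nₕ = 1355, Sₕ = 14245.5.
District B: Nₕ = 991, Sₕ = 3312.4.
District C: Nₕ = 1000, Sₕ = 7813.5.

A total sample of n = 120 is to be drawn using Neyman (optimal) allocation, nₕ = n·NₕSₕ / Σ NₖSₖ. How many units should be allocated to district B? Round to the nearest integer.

A: NₕSₕ = 1355·14245.5 = 19302652.5
B: NₕSₕ = 991·3312.4 = 3282588.4
C: NₕSₕ = 1000·7813.5 = 7813500
Σ NₕSₕ = 30398740.9.
n_B = 120·3282588.4/30398740.9 = 12.958... → 13.

13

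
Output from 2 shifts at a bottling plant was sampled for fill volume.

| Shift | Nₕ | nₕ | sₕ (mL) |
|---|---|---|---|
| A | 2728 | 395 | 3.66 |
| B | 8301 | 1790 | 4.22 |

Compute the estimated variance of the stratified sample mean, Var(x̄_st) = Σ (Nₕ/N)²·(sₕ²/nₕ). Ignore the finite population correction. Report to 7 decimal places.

0.0077107

N = 11029; Wₕ = Nₕ/N.
shift A: (2728/11029)²·3.66²/395 = 0.0020748253
shift B: (8301/11029)²·4.22²/1790 = 0.0056358630
Sum = 0.0077106883 → 0.0077107.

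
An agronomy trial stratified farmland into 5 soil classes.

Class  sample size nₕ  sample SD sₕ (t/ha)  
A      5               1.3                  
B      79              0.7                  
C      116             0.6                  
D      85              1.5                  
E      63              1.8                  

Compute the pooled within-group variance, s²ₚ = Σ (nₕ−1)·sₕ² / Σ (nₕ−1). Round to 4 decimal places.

Degrees of freedom: 4 + 78 + 115 + 84 + 62 = 343.
Σ(nₕ−1)sₕ² = 4·1.69 + 78·0.49 + 115·0.36 + 84·2.25 + 62·3.24 = 476.26.
s²ₚ = 476.26 / 343 = 1.388513... → 1.3885.

1.3885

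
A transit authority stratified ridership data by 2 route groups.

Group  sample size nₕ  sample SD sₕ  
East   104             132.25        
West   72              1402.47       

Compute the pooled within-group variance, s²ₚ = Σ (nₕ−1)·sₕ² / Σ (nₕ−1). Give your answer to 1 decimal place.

812948.0

Degrees of freedom: 103 + 71 = 174.
Σ(nₕ−1)sₕ² = 103·17490.0625 + 71·1966922.1009 = 141452945.6014.
s²ₚ = 141452945.6014 / 174 = 812947.963... → 812948.0.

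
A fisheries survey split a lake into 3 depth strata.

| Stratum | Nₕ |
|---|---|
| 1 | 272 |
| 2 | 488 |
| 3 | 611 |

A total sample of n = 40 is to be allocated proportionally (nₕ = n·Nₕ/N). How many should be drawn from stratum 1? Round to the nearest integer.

8

Share of stratum 1 = 272/1371 = 0.19840.
Allocate 40 × 0.19840 = 7.936... → 8.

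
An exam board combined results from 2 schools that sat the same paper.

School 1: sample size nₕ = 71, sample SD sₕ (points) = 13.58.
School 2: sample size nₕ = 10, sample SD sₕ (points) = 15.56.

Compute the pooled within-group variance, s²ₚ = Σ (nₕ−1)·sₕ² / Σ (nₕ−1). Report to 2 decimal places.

1: (71−1)·13.58² = 70·184.4164 = 12909.148
2: (10−1)·15.56² = 9·242.1136 = 2179.0224
Numerator = 15088.1704; denominator = Σ(nₕ−1) = 79.
s²ₚ = 15088.1704/79 = 190.9895... → 190.99.

190.99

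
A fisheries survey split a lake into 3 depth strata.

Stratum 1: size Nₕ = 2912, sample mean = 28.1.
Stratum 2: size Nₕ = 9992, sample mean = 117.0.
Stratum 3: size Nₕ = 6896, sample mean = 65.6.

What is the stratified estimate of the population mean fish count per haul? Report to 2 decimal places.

86.02

x̄_st = (Σ Nₕx̄ₕ) / (Σ Nₕ) = (2912·28.1 + 9992·117.0 + 6896·65.6) / 19800
= 1703268.8 / 19800 = 86.0237... → 86.02.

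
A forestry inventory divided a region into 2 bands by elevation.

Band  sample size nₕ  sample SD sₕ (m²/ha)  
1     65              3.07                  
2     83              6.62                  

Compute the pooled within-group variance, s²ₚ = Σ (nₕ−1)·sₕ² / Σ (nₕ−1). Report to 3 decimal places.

28.745

1: (65−1)·3.07² = 64·9.4249 = 603.1936
2: (83−1)·6.62² = 82·43.8244 = 3593.6008
Numerator = 4196.7944; denominator = Σ(nₕ−1) = 146.
s²ₚ = 4196.7944/146 = 28.74517... → 28.745.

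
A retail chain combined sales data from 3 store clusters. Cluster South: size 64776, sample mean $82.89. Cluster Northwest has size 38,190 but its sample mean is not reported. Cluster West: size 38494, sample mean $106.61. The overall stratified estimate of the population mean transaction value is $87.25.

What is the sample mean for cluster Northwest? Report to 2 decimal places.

N = 64776 + 38190 + 38494 = 141460.
Overall total = μ·N = 87.25·141460 = 12342385.
Subtract the known strata: 64776·82.89 + 38494·106.61 = 9473127.98.
Remaining total for cluster Northwest: 12342385 − 9473127.98 = 2869257.02.
Divide by its size: 2869257.02 / 38190 = 75.1311... → 75.13.

75.13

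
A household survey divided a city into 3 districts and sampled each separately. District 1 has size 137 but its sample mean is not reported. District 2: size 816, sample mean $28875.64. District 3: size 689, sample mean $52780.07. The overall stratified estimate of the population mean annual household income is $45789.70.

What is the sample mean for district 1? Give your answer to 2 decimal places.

111377.35

Σ Nₕx̄ₕ = N·μ, so 137·x̄_1 = 1642·45789.70 − (816·28875.64 + 689·52780.07).
= 75186687.4 − 59927990.47 = 15258696.93.
x̄_1 = 15258696.93 / 137 = 111377.3499... → 111377.35.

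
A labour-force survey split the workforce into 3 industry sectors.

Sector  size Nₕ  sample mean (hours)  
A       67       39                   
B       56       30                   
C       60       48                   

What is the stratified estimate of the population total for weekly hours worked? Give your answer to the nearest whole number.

A: 67·39 = 2613
B: 56·30 = 1680
C: 60·48 = 2880
τ̂ = Σ Nₕx̄ₕ = 7173.

7173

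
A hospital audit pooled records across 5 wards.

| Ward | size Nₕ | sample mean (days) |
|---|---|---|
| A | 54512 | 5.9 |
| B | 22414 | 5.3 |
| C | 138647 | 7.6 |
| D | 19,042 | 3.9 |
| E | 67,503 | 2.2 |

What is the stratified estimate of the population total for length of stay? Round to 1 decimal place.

A: 54512·5.9 = 321620.8
B: 22414·5.3 = 118794.2
C: 138647·7.6 = 1053717.2
D: 19042·3.9 = 74263.8
E: 67503·2.2 = 148506.6
τ̂ = Σ Nₕx̄ₕ = 1716902.6.

1716902.6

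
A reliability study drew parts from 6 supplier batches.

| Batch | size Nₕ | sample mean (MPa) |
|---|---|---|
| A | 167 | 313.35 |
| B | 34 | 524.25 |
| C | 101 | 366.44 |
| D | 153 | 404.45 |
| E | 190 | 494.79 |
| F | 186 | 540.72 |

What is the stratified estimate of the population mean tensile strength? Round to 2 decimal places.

N = 831; weights Wₕ = Nₕ/N = (0.2010, 0.0409, 0.1215, 0.1841, 0.2286, 0.2238).
x̄_st = Σ Wₕ·x̄ₕ = 0.2010·313.35 + 0.0409·524.25 + 0.1215·366.44 + 0.1841·404.45 + 0.2286·494.79 + 0.2238·540.72 ≈ 437.5803...
→ 437.58.

437.58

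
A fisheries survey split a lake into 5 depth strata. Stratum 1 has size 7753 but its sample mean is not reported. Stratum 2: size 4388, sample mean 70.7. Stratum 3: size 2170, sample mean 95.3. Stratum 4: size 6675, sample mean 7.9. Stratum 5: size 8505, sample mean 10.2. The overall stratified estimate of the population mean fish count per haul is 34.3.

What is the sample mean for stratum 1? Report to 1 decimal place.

Σ Nₕx̄ₕ = N·μ, so 7753·x̄_1 = 29491·34.3 − (4388·70.7 + 2170·95.3 + 6675·7.9 + 8505·10.2).
= 1011541.3 − 656516.1 = 355025.2.
x̄_1 = 355025.2 / 7753 = 45.792... → 45.8.

45.8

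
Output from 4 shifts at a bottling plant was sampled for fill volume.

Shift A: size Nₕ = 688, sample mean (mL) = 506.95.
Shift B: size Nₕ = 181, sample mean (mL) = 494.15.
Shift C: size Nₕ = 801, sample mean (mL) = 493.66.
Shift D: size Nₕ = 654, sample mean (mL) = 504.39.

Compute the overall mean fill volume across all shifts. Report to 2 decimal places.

N = 688 + 181 + 801 + 654 = 2324.
The stratified mean weights each stratum mean by its population share Nₕ/N.
Σ Nₕx̄ₕ = 688·506.95 + 181·494.15 + 801·493.66 + 654·504.39 = 348781.6 + 89441.15 + 395421.66 + 329871.06 = 1163515.47.
Divide by N: 1163515.47 / 2324 = 500.6521... → 500.65.

500.65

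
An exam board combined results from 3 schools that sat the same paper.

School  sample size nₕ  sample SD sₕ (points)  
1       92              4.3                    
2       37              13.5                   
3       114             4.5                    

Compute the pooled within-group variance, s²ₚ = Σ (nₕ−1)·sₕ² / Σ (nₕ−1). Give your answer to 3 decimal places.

Degrees of freedom: 91 + 36 + 113 = 240.
Σ(nₕ−1)sₕ² = 91·18.49 + 36·182.25 + 113·20.25 = 10531.84.
s²ₚ = 10531.84 / 240 = 43.88267... → 43.883.

43.883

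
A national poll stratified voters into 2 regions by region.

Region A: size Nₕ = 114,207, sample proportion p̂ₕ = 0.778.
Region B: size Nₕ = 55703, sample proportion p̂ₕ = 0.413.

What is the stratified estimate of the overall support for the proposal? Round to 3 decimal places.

0.658

Wₕ = Nₕ/N with N = 169910: 0.6722, 0.3278.
p̂_st = 0.6722·0.778 + 0.3278·0.413 ≈ 0.65834... → 0.658.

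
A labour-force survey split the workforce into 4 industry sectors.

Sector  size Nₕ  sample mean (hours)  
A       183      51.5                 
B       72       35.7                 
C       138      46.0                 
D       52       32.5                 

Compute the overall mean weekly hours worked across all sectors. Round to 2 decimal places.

45.02

N = 183 + 72 + 138 + 52 = 445.
The stratified mean weights each stratum mean by its population share Nₕ/N.
Σ Nₕx̄ₕ = 183·51.5 + 72·35.7 + 138·46.0 + 52·32.5 = 9424.5 + 2570.4 + 6348 + 1690 = 20032.9.
Divide by N: 20032.9 / 445 = 45.0178... → 45.02.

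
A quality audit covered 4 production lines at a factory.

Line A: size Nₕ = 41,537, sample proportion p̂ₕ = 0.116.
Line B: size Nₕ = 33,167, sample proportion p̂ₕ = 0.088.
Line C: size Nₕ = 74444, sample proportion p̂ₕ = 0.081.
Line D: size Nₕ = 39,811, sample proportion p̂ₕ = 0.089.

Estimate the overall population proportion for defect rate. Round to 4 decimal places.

0.0916

Wₕ = Nₕ/N with N = 188959: 0.2198, 0.1755, 0.3940, 0.2107.
p̂_st = 0.2198·0.116 + 0.1755·0.088 + 0.3940·0.081 + 0.2107·0.089 ≈ 0.091608... → 0.0916.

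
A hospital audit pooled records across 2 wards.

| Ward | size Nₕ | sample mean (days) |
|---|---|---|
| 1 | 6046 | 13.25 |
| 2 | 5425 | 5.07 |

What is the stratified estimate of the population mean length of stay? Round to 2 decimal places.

9.38

x̄_st = (Σ Nₕx̄ₕ) / (Σ Nₕ) = (6046·13.25 + 5425·5.07) / 11471
= 107614.25 / 11471 = 9.3814... → 9.38.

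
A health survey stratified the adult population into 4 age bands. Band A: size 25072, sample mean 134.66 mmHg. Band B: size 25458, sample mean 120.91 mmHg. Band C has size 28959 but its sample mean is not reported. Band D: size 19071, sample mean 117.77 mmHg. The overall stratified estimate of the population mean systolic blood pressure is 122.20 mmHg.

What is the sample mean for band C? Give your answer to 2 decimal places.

Σ Nₕx̄ₕ = N·μ, so 28959·x̄_C = 98560·122.20 − (25072·134.66 + 25458·120.91 + 19071·117.77).
= 12044032 − 8700313.97 = 3343718.03.
x̄_C = 3343718.03 / 28959 = 115.4639... → 115.46.

115.46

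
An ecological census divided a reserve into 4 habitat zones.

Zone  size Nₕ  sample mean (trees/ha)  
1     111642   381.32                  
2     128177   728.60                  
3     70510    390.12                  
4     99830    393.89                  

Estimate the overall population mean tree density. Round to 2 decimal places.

N = 410159; weights Wₕ = Nₕ/N = (0.2722, 0.3125, 0.1719, 0.2434).
x̄_st = Σ Wₕ·x̄ₕ = 0.2722·381.32 + 0.3125·728.60 + 0.1719·390.12 + 0.2434·393.89 ≈ 494.4192...
→ 494.42.

494.42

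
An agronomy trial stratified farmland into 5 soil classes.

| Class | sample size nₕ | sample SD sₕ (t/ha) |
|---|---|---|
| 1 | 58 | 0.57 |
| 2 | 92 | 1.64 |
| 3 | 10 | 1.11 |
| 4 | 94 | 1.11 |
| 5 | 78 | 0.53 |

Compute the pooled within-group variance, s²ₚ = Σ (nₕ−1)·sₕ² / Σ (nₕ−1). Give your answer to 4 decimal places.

1.2556

1: (58−1)·0.57² = 57·0.3249 = 18.5193
2: (92−1)·1.64² = 91·2.6896 = 244.7536
3: (10−1)·1.11² = 9·1.2321 = 11.0889
4: (94−1)·1.11² = 93·1.2321 = 114.5853
5: (78−1)·0.53² = 77·0.2809 = 21.6293
Numerator = 410.5764; denominator = Σ(nₕ−1) = 327.
s²ₚ = 410.5764/327 = 1.255585... → 1.2556.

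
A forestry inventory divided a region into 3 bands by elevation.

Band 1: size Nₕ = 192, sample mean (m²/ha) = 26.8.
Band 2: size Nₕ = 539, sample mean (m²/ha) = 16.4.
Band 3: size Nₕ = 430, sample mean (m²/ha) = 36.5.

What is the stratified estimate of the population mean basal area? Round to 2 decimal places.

x̄_st = (Σ Nₕx̄ₕ) / (Σ Nₕ) = (192·26.8 + 539·16.4 + 430·36.5) / 1161
= 29680.2 / 1161 = 25.5643... → 25.56.

25.56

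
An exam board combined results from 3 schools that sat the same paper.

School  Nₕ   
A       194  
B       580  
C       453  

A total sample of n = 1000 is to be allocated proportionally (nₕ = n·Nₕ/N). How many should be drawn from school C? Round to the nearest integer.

369

N = 194 + 580 + 453 = 1227.
n_C = 1000·453/1227 = 369.193... → 369.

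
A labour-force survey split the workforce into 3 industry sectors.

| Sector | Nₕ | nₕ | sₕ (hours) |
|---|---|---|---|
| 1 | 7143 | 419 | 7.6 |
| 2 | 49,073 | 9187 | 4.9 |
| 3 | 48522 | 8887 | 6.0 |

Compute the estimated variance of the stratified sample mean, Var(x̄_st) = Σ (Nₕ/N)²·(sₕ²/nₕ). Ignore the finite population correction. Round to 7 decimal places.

N = 104738; Wₕ = Nₕ/N.
sector 1: (7143/104738)²·7.6²/419 = 0.0006411592
sector 2: (49073/104738)²·4.9²/9187 = 0.0005737136
sector 3: (48522/104738)²·6.0²/8887 = 0.0008693930
Sum = 0.0020842658 → 0.0020843.

0.0020843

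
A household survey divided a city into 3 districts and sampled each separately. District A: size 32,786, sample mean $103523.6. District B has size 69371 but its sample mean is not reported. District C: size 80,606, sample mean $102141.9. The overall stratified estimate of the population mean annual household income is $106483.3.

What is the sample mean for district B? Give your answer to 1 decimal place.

N = 32786 + 69371 + 80606 = 182763.
Overall total = μ·N = 106483.3·182763 = 19461207357.9.
Subtract the known strata: 32786·103523.6 + 80606·102141.9 = 11627374741.
Remaining total for district B: 19461207357.9 − 11627374741 = 7833832616.9.
Divide by its size: 7833832616.9 / 69371 = 112926.621... → 112926.6.

112926.6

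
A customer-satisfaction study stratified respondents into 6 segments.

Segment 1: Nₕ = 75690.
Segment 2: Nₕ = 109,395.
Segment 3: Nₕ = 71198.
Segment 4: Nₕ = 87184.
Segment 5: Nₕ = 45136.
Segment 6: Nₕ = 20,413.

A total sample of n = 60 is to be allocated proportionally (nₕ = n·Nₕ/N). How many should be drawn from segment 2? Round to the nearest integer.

16

N = 75690 + 109395 + 71198 + 87184 + 45136 + 20413 = 409016.
n_2 = 60·109395/409016 = 16.048... → 16.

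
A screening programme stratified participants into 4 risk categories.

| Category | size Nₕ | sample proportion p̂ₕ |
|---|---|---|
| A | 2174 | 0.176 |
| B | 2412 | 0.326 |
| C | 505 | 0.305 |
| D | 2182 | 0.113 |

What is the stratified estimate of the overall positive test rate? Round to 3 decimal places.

0.216

N = 2174 + 2412 + 505 + 2182 = 7273.
Overall proportion = Σ (Nₕ/N)·p̂ₕ.
Σ Nₕp̂ₕ = 382.624 + 786.312 + 154.025 + 246.566 = 1569.527.
1569.527 / 7273 = 0.21580... → 0.216.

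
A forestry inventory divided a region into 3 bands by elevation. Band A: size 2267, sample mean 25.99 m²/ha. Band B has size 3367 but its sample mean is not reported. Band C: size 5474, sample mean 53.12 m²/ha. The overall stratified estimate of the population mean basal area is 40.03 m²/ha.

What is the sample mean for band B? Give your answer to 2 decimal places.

28.20

Σ Nₕx̄ₕ = N·μ, so 3367·x̄_B = 11108·40.03 − (2267·25.99 + 5474·53.12).
= 444653.24 − 349698.21 = 94955.03.
x̄_B = 94955.03 / 3367 = 28.2017... → 28.20.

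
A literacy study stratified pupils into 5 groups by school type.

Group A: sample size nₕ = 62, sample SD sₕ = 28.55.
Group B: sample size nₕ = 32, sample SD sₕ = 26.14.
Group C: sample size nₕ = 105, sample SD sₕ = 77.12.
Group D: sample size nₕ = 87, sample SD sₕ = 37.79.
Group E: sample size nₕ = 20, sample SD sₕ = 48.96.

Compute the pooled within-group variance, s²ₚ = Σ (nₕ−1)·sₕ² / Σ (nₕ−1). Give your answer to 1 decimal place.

2849.8

Degrees of freedom: 61 + 31 + 104 + 86 + 19 = 301.
Σ(nₕ−1)sₕ² = 61·815.1025 + 31·683.2996 + 104·5947.4944 + 86·1428.0841 + 19·2397.0816 = 857802.7407.
s²ₚ = 857802.7407 / 301 = 2849.843... → 2849.8.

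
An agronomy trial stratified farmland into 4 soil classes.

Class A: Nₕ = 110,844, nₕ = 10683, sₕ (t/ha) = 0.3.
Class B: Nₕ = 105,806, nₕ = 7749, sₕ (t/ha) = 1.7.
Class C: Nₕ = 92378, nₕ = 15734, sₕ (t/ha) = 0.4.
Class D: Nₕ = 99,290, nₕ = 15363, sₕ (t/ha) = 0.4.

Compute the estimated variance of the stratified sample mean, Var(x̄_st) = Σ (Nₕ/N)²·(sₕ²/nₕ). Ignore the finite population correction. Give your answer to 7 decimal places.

N = 408318. Term for each stratum: Wₕ²sₕ²/nₕ.
Var(x̄_st) = 0.0000006208 + 0.0000250424 + 0.0000005205 + 0.0000006158 = 0.0000267995 → 0.0000268.

0.0000268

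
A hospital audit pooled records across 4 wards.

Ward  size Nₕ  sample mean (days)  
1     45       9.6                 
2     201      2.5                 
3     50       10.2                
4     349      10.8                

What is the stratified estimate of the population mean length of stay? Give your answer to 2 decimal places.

N = 645; weights Wₕ = Nₕ/N = (0.0698, 0.3116, 0.0775, 0.5411).
x̄_st = Σ Wₕ·x̄ₕ = 0.0698·9.6 + 0.3116·2.5 + 0.0775·10.2 + 0.5411·10.8 ≈ 8.0833...
→ 8.08.

8.08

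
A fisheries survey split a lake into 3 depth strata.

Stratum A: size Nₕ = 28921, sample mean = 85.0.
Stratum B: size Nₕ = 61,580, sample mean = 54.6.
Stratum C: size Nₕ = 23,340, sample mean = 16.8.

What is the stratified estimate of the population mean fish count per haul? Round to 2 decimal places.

54.57

N = 28921 + 61580 + 23340 = 113841.
The stratified mean weights each stratum mean by its population share Nₕ/N.
Σ Nₕx̄ₕ = 28921·85.0 + 61580·54.6 + 23340·16.8 = 2458285 + 3362268 + 392112 = 6212665.
Divide by N: 6212665 / 113841 = 54.5732... → 54.57.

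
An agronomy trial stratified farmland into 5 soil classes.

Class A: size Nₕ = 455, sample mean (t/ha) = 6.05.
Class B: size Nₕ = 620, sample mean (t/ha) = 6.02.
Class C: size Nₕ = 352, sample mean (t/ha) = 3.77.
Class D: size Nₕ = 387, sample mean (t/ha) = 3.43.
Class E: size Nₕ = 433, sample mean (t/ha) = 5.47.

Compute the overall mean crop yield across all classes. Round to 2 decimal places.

N = 455 + 620 + 352 + 387 + 433 = 2247.
Weight each subgroup mean by Nₕ/N and sum.
Σ Nₕx̄ₕ = 455·6.05 + 620·6.02 + 352·3.77 + 387·3.43 + 433·5.47 = 2752.75 + 3732.4 + 1327.04 + 1327.41 + 2368.51 = 11508.11.
Divide by N: 11508.11 / 2247 = 5.1215... → 5.12.

5.12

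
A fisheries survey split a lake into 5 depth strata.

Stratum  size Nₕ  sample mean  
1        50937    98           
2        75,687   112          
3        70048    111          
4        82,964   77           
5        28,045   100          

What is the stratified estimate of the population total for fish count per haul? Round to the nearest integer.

1: 50937·98 = 4991826
2: 75687·112 = 8476944
3: 70048·111 = 7775328
4: 82964·77 = 6388228
5: 28045·100 = 2804500
τ̂ = Σ Nₕx̄ₕ = 30436826.

30436826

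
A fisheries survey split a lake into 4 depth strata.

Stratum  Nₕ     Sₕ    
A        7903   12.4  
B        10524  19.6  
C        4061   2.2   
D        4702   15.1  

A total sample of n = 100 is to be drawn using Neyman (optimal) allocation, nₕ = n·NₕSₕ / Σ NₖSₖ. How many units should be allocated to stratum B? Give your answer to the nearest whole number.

Σ NₕSₕ = 7903·12.4 + 10524·19.6 + 4061·2.2 + 4702·15.1 = 384202.
Share for B: 206270.4/384202 = 0.53688.
n_B = 100 × 0.53688 = 53.688... → 54.

54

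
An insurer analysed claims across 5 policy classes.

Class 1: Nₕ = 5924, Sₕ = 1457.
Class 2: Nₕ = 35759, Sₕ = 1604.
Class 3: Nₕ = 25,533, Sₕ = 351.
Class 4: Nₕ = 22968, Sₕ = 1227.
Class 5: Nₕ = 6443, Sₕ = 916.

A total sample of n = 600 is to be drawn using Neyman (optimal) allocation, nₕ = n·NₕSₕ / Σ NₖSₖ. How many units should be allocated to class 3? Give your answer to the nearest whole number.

49

1: NₕSₕ = 5924·1457 = 8631268
2: NₕSₕ = 35759·1604 = 57357436
3: NₕSₕ = 25533·351 = 8962083
4: NₕSₕ = 22968·1227 = 28181736
5: NₕSₕ = 6443·916 = 5901788
Σ NₕSₕ = 109034311.
n_3 = 600·8962083/109034311 = 49.317... → 49.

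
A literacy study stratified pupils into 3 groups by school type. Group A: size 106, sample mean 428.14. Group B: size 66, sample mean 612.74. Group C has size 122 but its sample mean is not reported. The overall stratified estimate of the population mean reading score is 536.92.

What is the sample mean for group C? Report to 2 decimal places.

Σ Nₕx̄ₕ = N·μ, so 122·x̄_C = 294·536.92 − (106·428.14 + 66·612.74).
= 157854.48 − 85823.68 = 72030.8.
x̄_C = 72030.8 / 122 = 590.4164... → 590.42.

590.42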